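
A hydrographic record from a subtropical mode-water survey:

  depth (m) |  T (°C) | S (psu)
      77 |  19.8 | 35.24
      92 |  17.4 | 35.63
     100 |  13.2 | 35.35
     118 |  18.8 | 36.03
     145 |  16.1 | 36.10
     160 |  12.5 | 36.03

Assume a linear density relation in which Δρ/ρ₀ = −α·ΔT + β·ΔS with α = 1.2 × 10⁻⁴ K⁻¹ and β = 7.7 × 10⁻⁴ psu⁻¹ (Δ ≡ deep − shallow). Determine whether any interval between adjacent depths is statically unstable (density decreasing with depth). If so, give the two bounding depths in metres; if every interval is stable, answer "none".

100–118 m

Evaluate Δρ/ρ₀ = −αΔT + βΔS across each adjacent pair:
  77–92 m: −αΔT+βΔS = −(1.2 × 10⁻⁴)(-2.4)+(7.7 × 10⁻⁴)(+0.39) = 5.9 × 10⁻⁴ → stable
  92–100 m: −αΔT+βΔS = −(1.2 × 10⁻⁴)(-4.2)+(7.7 × 10⁻⁴)(-0.28) = 2.9 × 10⁻⁴ → stable
  100–118 m: −αΔT+βΔS = −(1.2 × 10⁻⁴)(+5.6)+(7.7 × 10⁻⁴)(+0.68) = -1.5 × 10⁻⁴ → UNSTABLE
  118–145 m: −αΔT+βΔS = −(1.2 × 10⁻⁴)(-2.7)+(7.7 × 10⁻⁴)(+0.07) = 3.8 × 10⁻⁴ → stable
  145–160 m: −αΔT+βΔS = −(1.2 × 10⁻⁴)(-3.6)+(7.7 × 10⁻⁴)(-0.07) = 3.8 × 10⁻⁴ → stable
The 100–118 m interval has Δρ < 0: lighter water underlies denser water.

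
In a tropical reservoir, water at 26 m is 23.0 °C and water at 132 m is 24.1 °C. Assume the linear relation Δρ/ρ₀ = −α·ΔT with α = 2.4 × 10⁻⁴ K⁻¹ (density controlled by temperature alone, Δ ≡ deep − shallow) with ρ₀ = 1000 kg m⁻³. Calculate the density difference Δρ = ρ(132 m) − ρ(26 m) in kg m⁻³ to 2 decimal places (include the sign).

ΔT = +1.1 K, Δρ/ρ₀ = −αΔT = -2.64 × 10⁻⁴.
Δρ = 1000 × (-2.64 × 10⁻⁴) = -0.26 kg m⁻³.
Negative Δρ: lighter below, statically unstable.

-0.26 kg m⁻³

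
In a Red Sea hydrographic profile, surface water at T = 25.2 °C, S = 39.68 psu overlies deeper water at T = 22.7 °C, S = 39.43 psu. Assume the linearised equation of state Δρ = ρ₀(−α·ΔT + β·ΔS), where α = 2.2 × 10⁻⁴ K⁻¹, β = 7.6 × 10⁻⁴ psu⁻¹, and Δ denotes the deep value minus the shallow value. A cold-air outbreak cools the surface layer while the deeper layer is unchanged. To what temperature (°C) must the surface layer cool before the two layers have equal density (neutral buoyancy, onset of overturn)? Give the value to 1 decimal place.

Neutral buoyancy requires Δρ = 0, i.e. −α(T_deep − T_surf′) + β(S_deep − S_surf) = 0.
T_surf′ = T_deep − (β/α)·ΔS = 22.7 − (7.6 × 10⁻⁴/2.2 × 10⁻⁴)·(-0.25) = 23.564 °C.
Cooling required: 25.2 − (23.564) = 1.636 °C.

23.6 °C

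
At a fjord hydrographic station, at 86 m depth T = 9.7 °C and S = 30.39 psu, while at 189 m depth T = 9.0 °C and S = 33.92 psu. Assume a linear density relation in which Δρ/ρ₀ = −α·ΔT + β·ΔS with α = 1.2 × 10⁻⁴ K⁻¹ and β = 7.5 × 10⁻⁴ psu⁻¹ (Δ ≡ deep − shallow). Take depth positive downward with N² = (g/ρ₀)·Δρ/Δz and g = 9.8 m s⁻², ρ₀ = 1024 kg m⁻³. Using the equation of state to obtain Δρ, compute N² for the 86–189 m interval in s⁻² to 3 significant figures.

ΔT = -0.7 K, ΔS = +3.53 psu (deep − shallow).
Δρ/ρ₀ = −αΔT + βΔS = 8.40 × 10⁻⁵ + 2.6475 × 10⁻³ = 2.7315 × 10⁻³, so Δρ ≈ 2.797 kg m⁻³.
N² = (g/ρ₀)·Δρ/Δz = g·(Δρ/ρ₀)/Δz = 9.8 × 2.7315 × 10⁻³ / 103 = 2.5989 × 10⁻⁴ s⁻² ≈ 2.60 × 10⁻⁴ s⁻².

2.60 × 10⁻⁴ s⁻²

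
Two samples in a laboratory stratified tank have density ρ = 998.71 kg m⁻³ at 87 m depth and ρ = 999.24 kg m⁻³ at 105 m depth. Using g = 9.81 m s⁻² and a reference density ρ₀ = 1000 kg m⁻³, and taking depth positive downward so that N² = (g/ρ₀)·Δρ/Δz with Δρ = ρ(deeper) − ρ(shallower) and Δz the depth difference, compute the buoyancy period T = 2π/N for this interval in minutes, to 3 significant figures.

Δρ = 999.24 − 998.71 = 0.53 kg m⁻³ over Δz = 105 − 87 = 18 m.
N² = (9.81/1000) × (0.53/18) = 2.8885 × 10⁻⁴ s⁻².
N = √(2.8885 × 10⁻⁴) = 0.016996 rad s⁻¹, so T = 2π/N = 369.69 s = 6.1615 min ≈ 6.16 min.
Since Δρ > 0 the layer is stably stratified.

6.16 min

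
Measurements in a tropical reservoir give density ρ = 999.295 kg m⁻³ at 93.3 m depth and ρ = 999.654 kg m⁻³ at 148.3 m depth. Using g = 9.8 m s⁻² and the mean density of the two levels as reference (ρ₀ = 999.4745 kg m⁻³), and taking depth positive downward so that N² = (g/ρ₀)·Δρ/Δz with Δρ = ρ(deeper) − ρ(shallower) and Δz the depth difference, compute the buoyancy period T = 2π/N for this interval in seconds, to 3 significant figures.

785 s

Δρ = 999.654 − 999.295 = 0.359 kg m⁻³ over Δz = 148.3 − 93.3 = 55 m.
N² = (9.8/999.4745) × (0.359/55) = 6.4001 × 10⁻⁵ s⁻².
N = √(6.4001 × 10⁻⁵) = 8.0001 × 10⁻³ rad s⁻¹, so T = 2π/N = 785.39 s ≈ 785 s.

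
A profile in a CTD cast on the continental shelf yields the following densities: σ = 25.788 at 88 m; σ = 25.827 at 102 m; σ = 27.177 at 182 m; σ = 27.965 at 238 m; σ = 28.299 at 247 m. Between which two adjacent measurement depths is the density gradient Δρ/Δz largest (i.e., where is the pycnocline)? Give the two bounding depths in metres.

238–247 m

Compute the density gradient over each adjacent pair:
  88–102 m: Δρ/Δz = 0.039/14 = 2.8 × 10⁻³ kg m⁻⁴
  102–182 m: Δρ/Δz = 1.350/80 = 0.017 kg m⁻⁴
  182–238 m: Δρ/Δz = 0.788/56 = 0.014 kg m⁻⁴
  238–247 m: Δρ/Δz = 0.334/9 = 0.037 kg m⁻⁴
The largest gradient is in the 238–247 m interval — the pycnocline.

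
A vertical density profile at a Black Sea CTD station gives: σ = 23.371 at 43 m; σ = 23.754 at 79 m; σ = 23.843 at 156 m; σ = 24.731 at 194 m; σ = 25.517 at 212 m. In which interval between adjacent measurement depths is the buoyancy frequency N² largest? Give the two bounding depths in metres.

Compute the density gradient over each adjacent pair:
  43–79 m: Δρ/Δz = 0.383/36 = 0.011 kg m⁻⁴
  79–156 m: Δρ/Δz = 0.089/77 = 1.2 × 10⁻³ kg m⁻⁴
  156–194 m: Δρ/Δz = 0.888/38 = 0.023 kg m⁻⁴
  194–212 m: Δρ/Δz = 0.786/18 = 0.044 kg m⁻⁴
The largest gradient is in the 194–212 m interval — the pycnocline.

194–212 m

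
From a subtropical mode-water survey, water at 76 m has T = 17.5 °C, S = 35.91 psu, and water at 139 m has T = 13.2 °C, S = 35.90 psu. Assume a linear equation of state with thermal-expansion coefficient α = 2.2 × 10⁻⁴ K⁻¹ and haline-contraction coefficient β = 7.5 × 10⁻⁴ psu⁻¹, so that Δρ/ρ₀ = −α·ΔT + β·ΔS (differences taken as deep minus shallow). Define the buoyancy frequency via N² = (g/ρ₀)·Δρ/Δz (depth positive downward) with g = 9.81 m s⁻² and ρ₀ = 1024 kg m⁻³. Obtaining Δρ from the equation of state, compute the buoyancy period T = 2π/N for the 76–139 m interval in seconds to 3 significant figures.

520 s

ΔT = -4.3 K, ΔS = -0.01 psu (deep − shallow).
Δρ/ρ₀ = −αΔT + βΔS = 9.46 × 10⁻⁴ − 7.50 × 10⁻⁶ = 9.385 × 10⁻⁴, so Δρ ≈ 0.9610 kg m⁻³.
N² = (g/ρ₀)·Δρ/Δz = g·(Δρ/ρ₀)/Δz = 9.81 × 9.385 × 10⁻⁴ / 63 = 1.4614 × 10⁻⁴ s⁻².
N = √(1.4614 × 10⁻⁴) = 0.012089 rad s⁻¹ → T = 2π/N = 519.74 s ≈ 520 s.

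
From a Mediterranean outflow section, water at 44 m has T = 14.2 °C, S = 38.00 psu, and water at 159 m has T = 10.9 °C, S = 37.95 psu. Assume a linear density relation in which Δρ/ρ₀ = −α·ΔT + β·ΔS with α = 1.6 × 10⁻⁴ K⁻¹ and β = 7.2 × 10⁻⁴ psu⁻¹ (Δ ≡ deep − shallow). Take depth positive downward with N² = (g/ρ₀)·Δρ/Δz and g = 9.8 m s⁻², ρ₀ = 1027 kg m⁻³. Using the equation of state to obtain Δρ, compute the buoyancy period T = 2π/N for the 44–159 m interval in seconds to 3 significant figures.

ΔT = -3.3 K, ΔS = -0.05 psu (deep − shallow).
Δρ/ρ₀ = −αΔT + βΔS = 5.28 × 10⁻⁴ − 3.60 × 10⁻⁵ = 4.92 × 10⁻⁴, so Δρ ≈ 0.5053 kg m⁻³.
N² = (g/ρ₀)·Δρ/Δz = g·(Δρ/ρ₀)/Δz = 9.8 × 4.92 × 10⁻⁴ / 115 = 4.1927 × 10⁻⁵ s⁻².
N = √(4.1927 × 10⁻⁵) = 6.4751 × 10⁻³ rad s⁻¹ → T = 2π/N = 970.36 s ≈ 970 s.

970 s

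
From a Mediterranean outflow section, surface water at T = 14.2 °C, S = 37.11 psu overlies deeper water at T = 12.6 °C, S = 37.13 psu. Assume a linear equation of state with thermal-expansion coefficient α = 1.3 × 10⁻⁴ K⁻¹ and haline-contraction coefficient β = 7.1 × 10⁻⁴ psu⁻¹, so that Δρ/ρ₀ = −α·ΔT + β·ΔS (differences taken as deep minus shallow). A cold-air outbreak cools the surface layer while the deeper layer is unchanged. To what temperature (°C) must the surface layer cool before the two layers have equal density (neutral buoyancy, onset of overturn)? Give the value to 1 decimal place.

Neutral buoyancy requires Δρ = 0, i.e. −α(T_deep − T_surf′) + β(S_deep − S_surf) = 0.
T_surf′ = T_deep − (β/α)·ΔS = 12.6 − (7.1 × 10⁻⁴/1.3 × 10⁻⁴)·(+0.02) = 12.491 °C.
Cooling required: 14.2 − (12.491) = 1.709 °C.

12.5 °C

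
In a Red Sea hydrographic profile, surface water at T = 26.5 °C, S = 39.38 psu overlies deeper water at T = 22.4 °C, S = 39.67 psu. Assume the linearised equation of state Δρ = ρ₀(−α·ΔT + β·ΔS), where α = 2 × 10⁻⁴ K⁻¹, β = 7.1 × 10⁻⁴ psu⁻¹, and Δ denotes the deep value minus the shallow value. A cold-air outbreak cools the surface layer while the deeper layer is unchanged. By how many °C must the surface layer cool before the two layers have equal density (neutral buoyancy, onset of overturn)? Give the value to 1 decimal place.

Neutral buoyancy requires Δρ = 0, i.e. −α(T_deep − T_surf′) + β(S_deep − S_surf) = 0.
T_surf′ = T_deep − (β/α)·ΔS = 22.4 − (7.1 × 10⁻⁴/2 × 10⁻⁴)·(+0.29) = 21.370 °C.
Cooling required: 26.5 − (21.370) = 5.130 °C.

5.1 °C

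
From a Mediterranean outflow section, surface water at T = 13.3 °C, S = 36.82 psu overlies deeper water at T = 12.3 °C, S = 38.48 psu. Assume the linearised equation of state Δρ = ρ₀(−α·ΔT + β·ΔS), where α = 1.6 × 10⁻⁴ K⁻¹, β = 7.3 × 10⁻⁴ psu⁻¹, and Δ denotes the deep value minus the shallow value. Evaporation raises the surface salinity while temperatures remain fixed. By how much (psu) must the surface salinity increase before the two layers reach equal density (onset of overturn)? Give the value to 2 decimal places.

Neutral buoyancy requires −α(T_deep − T_surf) + β(S_deep − S_surf′) = 0.
S_surf′ = S_deep − (α/β)·ΔT = 38.48 − (1.6 × 10⁻⁴/7.3 × 10⁻⁴)·(-1.0) = 38.6992 psu.
Increase required: 38.6992 − 36.82 = 1.8792 psu.

1.88 psu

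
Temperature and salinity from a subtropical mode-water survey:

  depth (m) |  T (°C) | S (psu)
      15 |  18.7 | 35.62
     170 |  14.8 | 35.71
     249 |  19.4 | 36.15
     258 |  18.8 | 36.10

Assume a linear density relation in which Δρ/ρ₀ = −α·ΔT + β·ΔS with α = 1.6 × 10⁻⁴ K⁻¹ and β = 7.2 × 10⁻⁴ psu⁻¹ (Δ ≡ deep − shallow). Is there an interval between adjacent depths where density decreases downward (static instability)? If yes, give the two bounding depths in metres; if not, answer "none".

Evaluate Δρ/ρ₀ = −αΔT + βΔS across each adjacent pair:
  15–170 m: −αΔT+βΔS = −(1.6 × 10⁻⁴)(-3.9)+(7.2 × 10⁻⁴)(+0.09) = 6.9 × 10⁻⁴ → stable
  170–249 m: −αΔT+βΔS = −(1.6 × 10⁻⁴)(+4.6)+(7.2 × 10⁻⁴)(+0.44) = -4.2 × 10⁻⁴ → UNSTABLE
  249–258 m: −αΔT+βΔS = −(1.6 × 10⁻⁴)(-0.6)+(7.2 × 10⁻⁴)(-0.05) = 6.0 × 10⁻⁵ → stable
The 170–249 m interval has Δρ < 0: lighter water underlies denser water.

170–249 m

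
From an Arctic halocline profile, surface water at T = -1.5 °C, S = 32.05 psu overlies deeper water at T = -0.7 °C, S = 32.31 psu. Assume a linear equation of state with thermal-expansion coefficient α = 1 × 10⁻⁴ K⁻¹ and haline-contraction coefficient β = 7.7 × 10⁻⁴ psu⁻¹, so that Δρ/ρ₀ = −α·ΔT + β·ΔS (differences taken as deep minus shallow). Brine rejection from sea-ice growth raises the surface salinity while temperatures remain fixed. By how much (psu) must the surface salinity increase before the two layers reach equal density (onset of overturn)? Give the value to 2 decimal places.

0.16 psu

Neutral buoyancy requires −α(T_deep − T_surf) + β(S_deep − S_surf′) = 0.
S_surf′ = S_deep − (α/β)·ΔT = 32.31 − (1 × 10⁻⁴/7.7 × 10⁻⁴)·(+0.8) = 32.2061 psu.
Increase required: 32.2061 − 32.05 = 0.1561 psu.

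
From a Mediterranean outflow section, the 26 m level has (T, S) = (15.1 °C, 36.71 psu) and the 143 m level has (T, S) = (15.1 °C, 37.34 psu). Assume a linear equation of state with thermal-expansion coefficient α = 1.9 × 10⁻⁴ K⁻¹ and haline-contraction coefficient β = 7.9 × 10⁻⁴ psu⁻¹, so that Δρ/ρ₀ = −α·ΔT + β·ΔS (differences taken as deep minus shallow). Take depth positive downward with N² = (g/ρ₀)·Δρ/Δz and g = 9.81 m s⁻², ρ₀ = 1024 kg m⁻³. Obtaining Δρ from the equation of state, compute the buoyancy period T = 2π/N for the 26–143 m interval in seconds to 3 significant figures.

ΔT = +0.0 K, ΔS = +0.63 psu (deep − shallow).
Δρ/ρ₀ = −αΔT + βΔS = 0 + 4.977 × 10⁻⁴ = 4.977 × 10⁻⁴, so Δρ ≈ 0.5096 kg m⁻³.
N² = (g/ρ₀)·Δρ/Δz = g·(Δρ/ρ₀)/Δz = 9.81 × 4.977 × 10⁻⁴ / 117 = 4.1730 × 10⁻⁵ s⁻².
N = √(4.1730 × 10⁻⁵) = 6.4599 × 10⁻³ rad s⁻¹ → T = 2π/N = 972.64 s ≈ 973 s.

973 s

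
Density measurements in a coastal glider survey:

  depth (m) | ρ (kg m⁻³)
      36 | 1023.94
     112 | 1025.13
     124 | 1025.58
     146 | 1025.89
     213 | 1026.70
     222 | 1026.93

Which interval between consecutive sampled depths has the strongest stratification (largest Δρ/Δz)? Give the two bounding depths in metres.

Compute the density gradient over each adjacent pair:
  36–112 m: Δρ/Δz = 1.19/76 = 0.016 kg m⁻⁴
  112–124 m: Δρ/Δz = 0.45/12 = 0.037 kg m⁻⁴
  124–146 m: Δρ/Δz = 0.31/22 = 0.014 kg m⁻⁴
  146–213 m: Δρ/Δz = 0.81/67 = 0.012 kg m⁻⁴
  213–222 m: Δρ/Δz = 0.23/9 = 0.026 kg m⁻⁴
The largest gradient is in the 112–124 m interval — the pycnocline.

112–124 m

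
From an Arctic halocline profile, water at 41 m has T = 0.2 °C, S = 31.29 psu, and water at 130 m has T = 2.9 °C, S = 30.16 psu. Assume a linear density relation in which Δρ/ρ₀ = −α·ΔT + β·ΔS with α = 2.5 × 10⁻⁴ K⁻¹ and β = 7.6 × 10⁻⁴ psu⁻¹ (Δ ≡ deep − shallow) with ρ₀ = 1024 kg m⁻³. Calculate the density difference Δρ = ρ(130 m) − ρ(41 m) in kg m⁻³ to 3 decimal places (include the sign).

ΔT = +2.7 K, ΔS = -1.13 psu (deep − shallow).
Δρ/ρ₀ = −(2.5 × 10⁻⁴)(+2.7) + (7.6 × 10⁻⁴)(-1.13) = -1.5338 × 10⁻³.
Δρ = 1024 × (-1.5338 × 10⁻³) = -1.571 kg m⁻³.
Negative Δρ: lighter below, statically unstable.

-1.571 kg m⁻³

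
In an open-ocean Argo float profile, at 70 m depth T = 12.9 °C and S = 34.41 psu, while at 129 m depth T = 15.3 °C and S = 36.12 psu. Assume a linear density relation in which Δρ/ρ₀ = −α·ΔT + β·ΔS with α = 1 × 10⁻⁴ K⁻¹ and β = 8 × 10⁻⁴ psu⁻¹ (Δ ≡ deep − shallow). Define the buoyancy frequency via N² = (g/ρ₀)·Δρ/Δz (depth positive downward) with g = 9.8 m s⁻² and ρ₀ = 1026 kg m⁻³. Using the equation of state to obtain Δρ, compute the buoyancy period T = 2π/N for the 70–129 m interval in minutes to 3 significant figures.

7.65 min

ΔT = +2.4 K, ΔS = +1.71 psu (deep − shallow).
Δρ/ρ₀ = −αΔT + βΔS = -2.40 × 10⁻⁴ + 1.368 × 10⁻³ = 1.128 × 10⁻³, so Δρ ≈ 1.157 kg m⁻³.
N² = (g/ρ₀)·Δρ/Δz = g·(Δρ/ρ₀)/Δz = 9.8 × 1.128 × 10⁻³ / 59 = 1.8736 × 10⁻⁴ s⁻².
N = √(1.8736 × 10⁻⁴) = 0.013688 rad s⁻¹ → T = 2π/N = 459.03 s = 7.6505 min ≈ 7.65 min.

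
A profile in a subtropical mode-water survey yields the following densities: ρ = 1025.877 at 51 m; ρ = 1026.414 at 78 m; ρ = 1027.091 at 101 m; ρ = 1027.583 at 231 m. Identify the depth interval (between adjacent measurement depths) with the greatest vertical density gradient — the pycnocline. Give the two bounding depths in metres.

78–101 m

Compute the density gradient over each adjacent pair:
  51–78 m: Δρ/Δz = 0.537/27 = 0.020 kg m⁻⁴
  78–101 m: Δρ/Δz = 0.677/23 = 0.029 kg m⁻⁴
  101–231 m: Δρ/Δz = 0.492/130 = 3.8 × 10⁻³ kg m⁻⁴
The largest gradient is in the 78–101 m interval — the pycnocline.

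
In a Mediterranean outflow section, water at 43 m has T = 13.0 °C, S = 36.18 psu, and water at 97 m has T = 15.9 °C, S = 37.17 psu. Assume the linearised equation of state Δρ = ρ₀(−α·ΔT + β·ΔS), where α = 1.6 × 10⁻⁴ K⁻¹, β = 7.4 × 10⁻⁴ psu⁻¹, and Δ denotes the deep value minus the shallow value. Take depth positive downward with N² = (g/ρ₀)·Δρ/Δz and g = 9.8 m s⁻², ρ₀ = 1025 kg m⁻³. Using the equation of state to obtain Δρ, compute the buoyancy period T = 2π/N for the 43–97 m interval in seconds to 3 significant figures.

ΔT = +2.9 K, ΔS = +0.99 psu (deep − shallow).
Δρ/ρ₀ = −αΔT + βΔS = -4.64 × 10⁻⁴ + 7.326 × 10⁻⁴ = 2.686 × 10⁻⁴, so Δρ ≈ 0.2753 kg m⁻³.
N² = (g/ρ₀)·Δρ/Δz = g·(Δρ/ρ₀)/Δz = 9.8 × 2.686 × 10⁻⁴ / 54 = 4.8746 × 10⁻⁵ s⁻².
N = √(4.8746 × 10⁻⁵) = 6.9818 × 10⁻³ rad s⁻¹ → T = 2π/N = 899.94 s ≈ 900 s.

900 s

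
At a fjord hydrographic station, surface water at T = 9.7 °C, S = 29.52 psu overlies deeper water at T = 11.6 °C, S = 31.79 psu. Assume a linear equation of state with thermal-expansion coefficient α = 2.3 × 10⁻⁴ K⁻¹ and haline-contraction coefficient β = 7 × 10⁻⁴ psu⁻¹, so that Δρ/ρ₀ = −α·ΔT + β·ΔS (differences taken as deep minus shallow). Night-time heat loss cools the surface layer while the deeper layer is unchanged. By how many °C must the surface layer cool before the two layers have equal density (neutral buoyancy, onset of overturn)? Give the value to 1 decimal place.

5.0 °C

Neutral buoyancy requires Δρ = 0, i.e. −α(T_deep − T_surf′) + β(S_deep − S_surf) = 0.
T_surf′ = T_deep − (β/α)·ΔS = 11.6 − (7 × 10⁻⁴/2.3 × 10⁻⁴)·(+2.27) = 4.691 °C.
Cooling required: 9.7 − (4.691) = 5.009 °C.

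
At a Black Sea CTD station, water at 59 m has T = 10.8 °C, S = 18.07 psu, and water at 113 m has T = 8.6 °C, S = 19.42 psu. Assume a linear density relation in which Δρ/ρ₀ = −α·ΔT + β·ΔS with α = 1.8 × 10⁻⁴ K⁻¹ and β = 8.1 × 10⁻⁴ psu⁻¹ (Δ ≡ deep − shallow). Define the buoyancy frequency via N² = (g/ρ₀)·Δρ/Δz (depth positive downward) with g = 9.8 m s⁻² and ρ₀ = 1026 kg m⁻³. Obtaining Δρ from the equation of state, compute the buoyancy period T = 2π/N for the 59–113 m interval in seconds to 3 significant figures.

382 s

ΔT = -2.2 K, ΔS = +1.35 psu (deep − shallow).
Δρ/ρ₀ = −αΔT + βΔS = 3.96 × 10⁻⁴ + 1.0935 × 10⁻³ = 1.4895 × 10⁻³, so Δρ ≈ 1.528 kg m⁻³.
N² = (g/ρ₀)·Δρ/Δz = g·(Δρ/ρ₀)/Δz = 9.8 × 1.4895 × 10⁻³ / 54 = 2.7032 × 10⁻⁴ s⁻².
N = √(2.7032 × 10⁻⁴) = 0.016441 rad s⁻¹ → T = 2π/N = 382.17 s ≈ 382 s.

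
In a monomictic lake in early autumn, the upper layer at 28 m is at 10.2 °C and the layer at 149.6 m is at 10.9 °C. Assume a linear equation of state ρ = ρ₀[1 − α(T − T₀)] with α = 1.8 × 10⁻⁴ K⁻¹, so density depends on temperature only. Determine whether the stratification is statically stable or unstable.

ΔT = 10.9 − 10.2 = +0.7 K, so Δρ/ρ₀ = −αΔT = -1.26 × 10⁻⁴.
Δρ/ρ₀ < 0, so Δρ < 0: deeper water is lighter → statically unstable; the column would overturn.

unstable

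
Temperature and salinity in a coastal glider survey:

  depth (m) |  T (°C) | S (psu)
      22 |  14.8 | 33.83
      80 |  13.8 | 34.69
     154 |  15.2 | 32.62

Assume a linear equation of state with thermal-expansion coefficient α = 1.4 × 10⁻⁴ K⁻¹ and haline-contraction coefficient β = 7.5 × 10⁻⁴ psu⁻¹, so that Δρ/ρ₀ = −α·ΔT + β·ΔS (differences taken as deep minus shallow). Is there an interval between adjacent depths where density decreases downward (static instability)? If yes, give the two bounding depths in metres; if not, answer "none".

Evaluate Δρ/ρ₀ = −αΔT + βΔS across each adjacent pair:
  22–80 m: −αΔT+βΔS = −(1.4 × 10⁻⁴)(-1.0)+(7.5 × 10⁻⁴)(+0.86) = 7.8 × 10⁻⁴ → stable
  80–154 m: −αΔT+βΔS = −(1.4 × 10⁻⁴)(+1.4)+(7.5 × 10⁻⁴)(-2.07) = -1.7 × 10⁻³ → UNSTABLE
The 80–154 m interval has Δρ < 0: lighter water underlies denser water.

80–154 m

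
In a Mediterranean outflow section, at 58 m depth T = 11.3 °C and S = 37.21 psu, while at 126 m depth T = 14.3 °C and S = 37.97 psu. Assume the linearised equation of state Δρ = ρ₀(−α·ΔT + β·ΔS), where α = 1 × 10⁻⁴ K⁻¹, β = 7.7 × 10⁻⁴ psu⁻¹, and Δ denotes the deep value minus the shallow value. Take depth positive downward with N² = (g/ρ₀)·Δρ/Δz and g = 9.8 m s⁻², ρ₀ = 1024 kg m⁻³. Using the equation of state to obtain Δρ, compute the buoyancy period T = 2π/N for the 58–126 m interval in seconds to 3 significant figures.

ΔT = +3.0 K, ΔS = +0.76 psu (deep − shallow).
Δρ/ρ₀ = −αΔT + βΔS = -3.00 × 10⁻⁴ + 5.852 × 10⁻⁴ = 2.852 × 10⁻⁴, so Δρ ≈ 0.2920 kg m⁻³.
N² = (g/ρ₀)·Δρ/Δz = g·(Δρ/ρ₀)/Δz = 9.8 × 2.852 × 10⁻⁴ / 68 = 4.1102 × 10⁻⁵ s⁻².
N = √(4.1102 × 10⁻⁵) = 6.4111 × 10⁻³ rad s⁻¹ → T = 2π/N = 980.05 s ≈ 980 s.

980 s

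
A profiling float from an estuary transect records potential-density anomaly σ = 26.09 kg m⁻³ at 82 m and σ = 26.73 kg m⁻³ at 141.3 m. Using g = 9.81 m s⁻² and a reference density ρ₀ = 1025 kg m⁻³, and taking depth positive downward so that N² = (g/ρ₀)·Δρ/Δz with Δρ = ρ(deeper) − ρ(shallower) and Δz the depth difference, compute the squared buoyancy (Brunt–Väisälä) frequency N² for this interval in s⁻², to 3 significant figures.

1.03 × 10⁻⁴ s⁻²

Δρ = 1026.73 − 1026.09 = 0.64 kg m⁻³ over Δz = 141.3 − 82 = 59.3 m.
N² = (9.81/1025) × (0.64/59.3) = 1.0329 × 10⁻⁴ s⁻² ≈ 1.03 × 10⁻⁴ s⁻².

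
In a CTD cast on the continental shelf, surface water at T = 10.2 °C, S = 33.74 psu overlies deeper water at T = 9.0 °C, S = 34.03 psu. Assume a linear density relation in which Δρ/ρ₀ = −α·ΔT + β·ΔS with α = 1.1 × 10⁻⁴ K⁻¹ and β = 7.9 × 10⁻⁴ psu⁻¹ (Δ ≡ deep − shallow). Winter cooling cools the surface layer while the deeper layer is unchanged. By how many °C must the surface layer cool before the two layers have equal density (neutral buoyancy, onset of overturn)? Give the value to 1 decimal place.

3.3 °C

Neutral buoyancy requires Δρ = 0, i.e. −α(T_deep − T_surf′) + β(S_deep − S_surf) = 0.
T_surf′ = T_deep − (β/α)·ΔS = 9.0 − (7.9 × 10⁻⁴/1.1 × 10⁻⁴)·(+0.29) = 6.917 °C.
Cooling required: 10.2 − (6.917) = 3.283 °C.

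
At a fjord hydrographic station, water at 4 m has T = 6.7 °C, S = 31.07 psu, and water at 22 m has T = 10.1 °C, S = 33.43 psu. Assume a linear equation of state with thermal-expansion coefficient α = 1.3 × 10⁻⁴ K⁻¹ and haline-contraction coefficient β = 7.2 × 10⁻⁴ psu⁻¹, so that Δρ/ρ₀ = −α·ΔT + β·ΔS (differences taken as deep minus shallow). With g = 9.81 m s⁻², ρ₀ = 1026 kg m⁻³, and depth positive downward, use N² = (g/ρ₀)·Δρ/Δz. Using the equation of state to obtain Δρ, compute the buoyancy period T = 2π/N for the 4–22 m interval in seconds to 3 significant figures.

ΔT = +3.4 K, ΔS = +2.36 psu (deep − shallow).
Δρ/ρ₀ = −αΔT + βΔS = -4.42 × 10⁻⁴ + 1.6992 × 10⁻³ = 1.2572 × 10⁻³, so Δρ ≈ 1.290 kg m⁻³.
N² = (g/ρ₀)·Δρ/Δz = g·(Δρ/ρ₀)/Δz = 9.81 × 1.2572 × 10⁻³ / 18 = 6.8517 × 10⁻⁴ s⁻².
N = √(6.8517 × 10⁻⁴) = 0.026176 rad s⁻¹ → T = 2π/N = 240.04 s ≈ 240 s.

240 s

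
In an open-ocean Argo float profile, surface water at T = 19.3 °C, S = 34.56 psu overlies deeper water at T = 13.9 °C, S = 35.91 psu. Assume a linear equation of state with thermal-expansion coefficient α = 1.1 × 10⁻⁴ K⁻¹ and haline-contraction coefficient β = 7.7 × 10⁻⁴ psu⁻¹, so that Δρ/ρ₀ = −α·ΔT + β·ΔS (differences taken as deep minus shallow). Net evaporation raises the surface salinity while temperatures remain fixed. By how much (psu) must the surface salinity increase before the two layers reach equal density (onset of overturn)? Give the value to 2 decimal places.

Neutral buoyancy requires −α(T_deep − T_surf) + β(S_deep − S_surf′) = 0.
S_surf′ = S_deep − (α/β)·ΔT = 35.91 − (1.1 × 10⁻⁴/7.7 × 10⁻⁴)·(-5.4) = 36.6814 psu.
Increase required: 36.6814 − 34.56 = 2.1214 psu.

2.12 psu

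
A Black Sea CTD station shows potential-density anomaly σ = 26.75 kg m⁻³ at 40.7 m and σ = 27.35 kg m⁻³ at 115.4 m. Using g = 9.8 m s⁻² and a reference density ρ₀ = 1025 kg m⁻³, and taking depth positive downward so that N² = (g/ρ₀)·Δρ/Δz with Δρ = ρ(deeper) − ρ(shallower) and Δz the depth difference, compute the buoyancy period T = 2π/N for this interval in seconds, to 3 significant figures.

Δρ = 1027.35 − 1026.75 = 0.60 kg m⁻³ over Δz = 115.4 − 40.7 = 74.7 m.
N² = (9.8/1025) × (0.60/74.7) = 7.6795 × 10⁻⁵ s⁻².
N = √(7.6795 × 10⁻⁵) = 8.7633 × 10⁻³ rad s⁻¹, so T = 2π/N = 716.99 s ≈ 717 s.

717 s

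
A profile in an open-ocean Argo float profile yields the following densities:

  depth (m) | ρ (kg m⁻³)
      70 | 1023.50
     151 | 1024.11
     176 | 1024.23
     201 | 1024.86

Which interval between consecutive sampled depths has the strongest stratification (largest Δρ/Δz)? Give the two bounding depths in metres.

Compute the density gradient over each adjacent pair:
  70–151 m: Δρ/Δz = 0.61/81 = 7.5 × 10⁻³ kg m⁻⁴
  151–176 m: Δρ/Δz = 0.12/25 = 4.8 × 10⁻³ kg m⁻⁴
  176–201 m: Δρ/Δz = 0.63/25 = 0.025 kg m⁻⁴
The largest gradient is in the 176–201 m interval — the pycnocline.

176–201 m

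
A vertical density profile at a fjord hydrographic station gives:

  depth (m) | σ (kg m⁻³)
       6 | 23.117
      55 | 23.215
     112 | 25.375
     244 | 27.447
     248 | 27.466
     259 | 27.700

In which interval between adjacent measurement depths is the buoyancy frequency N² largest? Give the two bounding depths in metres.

Compute the density gradient over each adjacent pair:
  6–55 m: Δρ/Δz = 0.098/49 = 2.0 × 10⁻³ kg m⁻⁴
  55–112 m: Δρ/Δz = 2.160/57 = 0.038 kg m⁻⁴
  112–244 m: Δρ/Δz = 2.072/132 = 0.016 kg m⁻⁴
  244–248 m: Δρ/Δz = 0.019/4 = 4.7 × 10⁻³ kg m⁻⁴
  248–259 m: Δρ/Δz = 0.234/11 = 0.021 kg m⁻⁴
The largest gradient is in the 55–112 m interval — the pycnocline.

55–112 m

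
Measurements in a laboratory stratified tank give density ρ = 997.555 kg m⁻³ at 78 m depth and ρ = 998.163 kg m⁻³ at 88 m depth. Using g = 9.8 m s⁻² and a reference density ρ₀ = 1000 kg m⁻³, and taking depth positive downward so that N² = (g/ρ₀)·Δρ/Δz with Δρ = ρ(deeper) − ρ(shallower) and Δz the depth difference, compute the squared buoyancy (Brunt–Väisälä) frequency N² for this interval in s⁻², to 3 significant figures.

5.96 × 10⁻⁴ s⁻²

Δρ = 998.163 − 997.555 = 0.608 kg m⁻³ over Δz = 88 − 78 = 10 m.
N² = (9.8/1000) × (0.608/10) = 5.9584 × 10⁻⁴ s⁻² ≈ 5.96 × 10⁻⁴ s⁻².
N² > 0, so the interval is statically stable.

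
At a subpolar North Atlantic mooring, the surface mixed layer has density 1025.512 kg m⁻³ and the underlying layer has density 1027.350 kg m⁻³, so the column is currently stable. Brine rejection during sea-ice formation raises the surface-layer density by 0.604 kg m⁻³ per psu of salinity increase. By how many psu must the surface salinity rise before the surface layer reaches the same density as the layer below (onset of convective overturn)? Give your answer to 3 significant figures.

3.04 psu

Density deficit of the surface layer: 1027.350 − 1025.512 = 1.838 kg m⁻³.
Required change = 1.838 / 0.604 = 3.04 psu.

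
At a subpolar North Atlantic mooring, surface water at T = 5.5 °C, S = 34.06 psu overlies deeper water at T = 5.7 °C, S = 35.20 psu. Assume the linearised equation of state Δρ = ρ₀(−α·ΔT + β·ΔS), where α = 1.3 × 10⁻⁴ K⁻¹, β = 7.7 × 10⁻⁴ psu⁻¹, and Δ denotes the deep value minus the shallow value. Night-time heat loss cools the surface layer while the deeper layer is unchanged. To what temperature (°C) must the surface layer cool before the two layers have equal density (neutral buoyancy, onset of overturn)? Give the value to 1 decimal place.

-1.1 °C

Neutral buoyancy requires Δρ = 0, i.e. −α(T_deep − T_surf′) + β(S_deep − S_surf) = 0.
T_surf′ = T_deep − (β/α)·ΔS = 5.7 − (7.7 × 10⁻⁴/1.3 × 10⁻⁴)·(+1.14) = -1.052 °C.
Cooling required: 5.5 − (-1.052) = 6.552 °C.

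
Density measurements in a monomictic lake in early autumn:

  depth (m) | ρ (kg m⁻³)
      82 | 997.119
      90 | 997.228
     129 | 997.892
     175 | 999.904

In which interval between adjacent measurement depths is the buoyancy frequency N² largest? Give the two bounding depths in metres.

129–175 m

Compute the density gradient over each adjacent pair:
  82–90 m: Δρ/Δz = 0.109/8 = 0.014 kg m⁻⁴
  90–129 m: Δρ/Δz = 0.664/39 = 0.017 kg m⁻⁴
  129–175 m: Δρ/Δz = 2.012/46 = 0.044 kg m⁻⁴
The largest gradient is in the 129–175 m interval — the pycnocline.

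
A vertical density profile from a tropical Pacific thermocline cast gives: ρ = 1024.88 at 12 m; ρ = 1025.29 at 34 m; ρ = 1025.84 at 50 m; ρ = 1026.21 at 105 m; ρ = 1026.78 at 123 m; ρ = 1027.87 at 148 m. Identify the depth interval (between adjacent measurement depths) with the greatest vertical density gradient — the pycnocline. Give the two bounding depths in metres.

123–148 m

Compute the density gradient over each adjacent pair:
  12–34 m: Δρ/Δz = 0.41/22 = 0.019 kg m⁻⁴
  34–50 m: Δρ/Δz = 0.55/16 = 0.034 kg m⁻⁴
  50–105 m: Δρ/Δz = 0.37/55 = 6.7 × 10⁻³ kg m⁻⁴
  105–123 m: Δρ/Δz = 0.57/18 = 0.032 kg m⁻⁴
  123–148 m: Δρ/Δz = 1.09/25 = 0.044 kg m⁻⁴
The largest gradient is in the 123–148 m interval — the pycnocline.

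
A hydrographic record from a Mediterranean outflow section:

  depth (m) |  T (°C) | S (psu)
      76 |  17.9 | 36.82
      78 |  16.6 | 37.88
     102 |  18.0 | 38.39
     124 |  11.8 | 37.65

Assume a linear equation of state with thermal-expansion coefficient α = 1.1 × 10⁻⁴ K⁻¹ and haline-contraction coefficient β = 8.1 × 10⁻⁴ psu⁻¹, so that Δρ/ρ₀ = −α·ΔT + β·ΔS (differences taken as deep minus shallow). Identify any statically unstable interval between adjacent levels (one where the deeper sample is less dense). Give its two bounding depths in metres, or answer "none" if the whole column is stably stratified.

Evaluate Δρ/ρ₀ = −αΔT + βΔS across each adjacent pair:
  76–78 m: −αΔT+βΔS = −(1.1 × 10⁻⁴)(-1.3)+(8.1 × 10⁻⁴)(+1.06) = 1.0 × 10⁻³ → stable
  78–102 m: −αΔT+βΔS = −(1.1 × 10⁻⁴)(+1.4)+(8.1 × 10⁻⁴)(+0.51) = 2.6 × 10⁻⁴ → stable
  102–124 m: −αΔT+βΔS = −(1.1 × 10⁻⁴)(-6.2)+(8.1 × 10⁻⁴)(-0.74) = 8.3 × 10⁻⁵ → stable
Every interval has Δρ > 0: the column is stably stratified throughout.

none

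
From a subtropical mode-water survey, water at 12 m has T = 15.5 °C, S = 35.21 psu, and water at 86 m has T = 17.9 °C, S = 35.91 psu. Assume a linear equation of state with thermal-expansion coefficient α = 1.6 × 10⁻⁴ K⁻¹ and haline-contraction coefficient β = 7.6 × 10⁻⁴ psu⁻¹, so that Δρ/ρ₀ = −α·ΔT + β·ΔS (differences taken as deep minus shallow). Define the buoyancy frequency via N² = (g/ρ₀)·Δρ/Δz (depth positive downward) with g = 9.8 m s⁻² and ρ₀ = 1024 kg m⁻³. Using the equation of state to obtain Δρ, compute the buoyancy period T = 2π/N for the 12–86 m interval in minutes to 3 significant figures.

ΔT = +2.4 K, ΔS = +0.70 psu (deep − shallow).
Δρ/ρ₀ = −αΔT + βΔS = -3.84 × 10⁻⁴ + 5.32 × 10⁻⁴ = 1.48 × 10⁻⁴, so Δρ ≈ 0.1516 kg m⁻³.
N² = (g/ρ₀)·Δρ/Δz = g·(Δρ/ρ₀)/Δz = 9.8 × 1.48 × 10⁻⁴ / 74 = 1.9600 × 10⁻⁵ s⁻².
N = √(1.9600 × 10⁻⁵) = 4.4272 × 10⁻³ rad s⁻¹ → T = 2π/N = 1.4192 × 10³ s = 23.653 min ≈ 23.7 min.

23.7 min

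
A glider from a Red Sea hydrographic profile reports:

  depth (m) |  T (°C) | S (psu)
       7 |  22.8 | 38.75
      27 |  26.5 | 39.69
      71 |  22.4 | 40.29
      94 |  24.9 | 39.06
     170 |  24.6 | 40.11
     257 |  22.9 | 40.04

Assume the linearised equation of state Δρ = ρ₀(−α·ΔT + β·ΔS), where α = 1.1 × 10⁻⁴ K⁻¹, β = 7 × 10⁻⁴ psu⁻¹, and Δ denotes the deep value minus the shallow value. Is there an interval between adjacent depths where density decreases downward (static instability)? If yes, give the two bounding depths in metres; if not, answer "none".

Evaluate Δρ/ρ₀ = −αΔT + βΔS across each adjacent pair:
  7–27 m: −αΔT+βΔS = −(1.1 × 10⁻⁴)(+3.7)+(7 × 10⁻⁴)(+0.94) = 2.5 × 10⁻⁴ → stable
  27–71 m: −αΔT+βΔS = −(1.1 × 10⁻⁴)(-4.1)+(7 × 10⁻⁴)(+0.60) = 8.7 × 10⁻⁴ → stable
  71–94 m: −αΔT+βΔS = −(1.1 × 10⁻⁴)(+2.5)+(7 × 10⁻⁴)(-1.23) = -1.1 × 10⁻³ → UNSTABLE
  94–170 m: −αΔT+βΔS = −(1.1 × 10⁻⁴)(-0.3)+(7 × 10⁻⁴)(+1.05) = 7.7 × 10⁻⁴ → stable
  170–257 m: −αΔT+βΔS = −(1.1 × 10⁻⁴)(-1.7)+(7 × 10⁻⁴)(-0.07) = 1.4 × 10⁻⁴ → stable
The 71–94 m interval has Δρ < 0: lighter water underlies denser water.

71–94 m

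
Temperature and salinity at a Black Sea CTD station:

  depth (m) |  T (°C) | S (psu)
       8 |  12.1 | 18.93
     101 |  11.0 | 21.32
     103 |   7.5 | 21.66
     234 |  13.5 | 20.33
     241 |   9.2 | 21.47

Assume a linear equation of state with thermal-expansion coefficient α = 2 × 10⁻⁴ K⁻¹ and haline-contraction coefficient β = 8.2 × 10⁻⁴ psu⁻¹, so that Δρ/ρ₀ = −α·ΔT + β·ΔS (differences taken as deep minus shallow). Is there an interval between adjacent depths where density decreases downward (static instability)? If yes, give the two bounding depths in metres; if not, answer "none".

Evaluate Δρ/ρ₀ = −αΔT + βΔS across each adjacent pair:
  8–101 m: −αΔT+βΔS = −(2 × 10⁻⁴)(-1.1)+(8.2 × 10⁻⁴)(+2.39) = 2.2 × 10⁻³ → stable
  101–103 m: −αΔT+βΔS = −(2 × 10⁻⁴)(-3.5)+(8.2 × 10⁻⁴)(+0.34) = 9.8 × 10⁻⁴ → stable
  103–234 m: −αΔT+βΔS = −(2 × 10⁻⁴)(+6.0)+(8.2 × 10⁻⁴)(-1.33) = -2.3 × 10⁻³ → UNSTABLE
  234–241 m: −αΔT+βΔS = −(2 × 10⁻⁴)(-4.3)+(8.2 × 10⁻⁴)(+1.14) = 1.8 × 10⁻³ → stable
The 103–234 m interval has Δρ < 0: lighter water underlies denser water.

103–234 m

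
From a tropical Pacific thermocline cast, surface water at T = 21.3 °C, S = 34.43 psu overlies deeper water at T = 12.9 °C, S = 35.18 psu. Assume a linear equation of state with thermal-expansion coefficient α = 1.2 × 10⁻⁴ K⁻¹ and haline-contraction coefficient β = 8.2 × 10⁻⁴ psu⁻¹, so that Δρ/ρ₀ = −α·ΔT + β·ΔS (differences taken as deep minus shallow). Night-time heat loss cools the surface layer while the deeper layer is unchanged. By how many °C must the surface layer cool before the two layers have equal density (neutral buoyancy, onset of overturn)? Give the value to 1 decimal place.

13.5 °C

Neutral buoyancy requires Δρ = 0, i.e. −α(T_deep − T_surf′) + β(S_deep − S_surf) = 0.
T_surf′ = T_deep − (β/α)·ΔS = 12.9 − (8.2 × 10⁻⁴/1.2 × 10⁻⁴)·(+0.75) = 7.775 °C.
Cooling required: 21.3 − (7.775) = 13.525 °C.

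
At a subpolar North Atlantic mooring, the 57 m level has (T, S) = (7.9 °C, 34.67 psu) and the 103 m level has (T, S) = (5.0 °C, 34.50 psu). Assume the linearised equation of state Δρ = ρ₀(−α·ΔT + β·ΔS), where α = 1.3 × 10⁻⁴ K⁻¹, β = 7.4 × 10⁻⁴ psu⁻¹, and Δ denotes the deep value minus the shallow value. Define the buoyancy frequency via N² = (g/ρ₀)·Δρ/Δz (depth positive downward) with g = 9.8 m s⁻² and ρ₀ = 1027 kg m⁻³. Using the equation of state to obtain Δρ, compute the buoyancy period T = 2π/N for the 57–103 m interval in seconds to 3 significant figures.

859 s

ΔT = -2.9 K, ΔS = -0.17 psu (deep − shallow).
Δρ/ρ₀ = −αΔT + βΔS = 3.77 × 10⁻⁴ − 1.258 × 10⁻⁴ = 2.512 × 10⁻⁴, so Δρ ≈ 0.2580 kg m⁻³.
N² = (g/ρ₀)·Δρ/Δz = g·(Δρ/ρ₀)/Δz = 9.8 × 2.512 × 10⁻⁴ / 46 = 5.3517 × 10⁻⁵ s⁻².
N = √(5.3517 × 10⁻⁵) = 7.3155 × 10⁻³ rad s⁻¹ → T = 2π/N = 858.89 s ≈ 859 s.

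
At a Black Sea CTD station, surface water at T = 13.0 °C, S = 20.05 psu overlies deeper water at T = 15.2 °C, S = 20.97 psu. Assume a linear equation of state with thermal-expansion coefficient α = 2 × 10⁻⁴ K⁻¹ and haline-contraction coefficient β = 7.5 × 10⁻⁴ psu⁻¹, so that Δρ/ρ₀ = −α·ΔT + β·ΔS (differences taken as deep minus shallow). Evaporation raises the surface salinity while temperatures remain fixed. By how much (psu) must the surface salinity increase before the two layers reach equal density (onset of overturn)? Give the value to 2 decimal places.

Neutral buoyancy requires −α(T_deep − T_surf) + β(S_deep − S_surf′) = 0.
S_surf′ = S_deep − (α/β)·ΔT = 20.97 − (2 × 10⁻⁴/7.5 × 10⁻⁴)·(+2.2) = 20.3833 psu.
Increase required: 20.3833 − 20.05 = 0.3333 psu.

0.33 psu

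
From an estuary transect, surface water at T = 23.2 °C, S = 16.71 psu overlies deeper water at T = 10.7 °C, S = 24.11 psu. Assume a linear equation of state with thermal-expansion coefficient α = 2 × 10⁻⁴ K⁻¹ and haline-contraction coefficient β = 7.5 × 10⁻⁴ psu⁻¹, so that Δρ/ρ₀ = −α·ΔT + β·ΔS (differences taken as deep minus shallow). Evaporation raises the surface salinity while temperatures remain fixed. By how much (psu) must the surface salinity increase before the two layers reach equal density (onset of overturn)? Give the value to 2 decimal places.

Neutral buoyancy requires −α(T_deep − T_surf) + β(S_deep − S_surf′) = 0.
S_surf′ = S_deep − (α/β)·ΔT = 24.11 − (2 × 10⁻⁴/7.5 × 10⁻⁴)·(-12.5) = 27.4433 psu.
Increase required: 27.4433 − 16.71 = 10.7333 psu.

10.73 psu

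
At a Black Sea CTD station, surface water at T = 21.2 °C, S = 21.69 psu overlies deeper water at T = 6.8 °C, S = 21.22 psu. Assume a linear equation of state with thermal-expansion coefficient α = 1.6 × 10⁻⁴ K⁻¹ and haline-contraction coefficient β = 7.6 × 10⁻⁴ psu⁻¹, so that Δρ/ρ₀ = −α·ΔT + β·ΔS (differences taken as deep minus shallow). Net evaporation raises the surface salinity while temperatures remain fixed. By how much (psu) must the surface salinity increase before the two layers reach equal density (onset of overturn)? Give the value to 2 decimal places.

2.56 psu

Neutral buoyancy requires −α(T_deep − T_surf) + β(S_deep − S_surf′) = 0.
S_surf′ = S_deep − (α/β)·ΔT = 21.22 − (1.6 × 10⁻⁴/7.6 × 10⁻⁴)·(-14.4) = 24.2516 psu.
Increase required: 24.2516 − 21.69 = 2.5616 psu.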